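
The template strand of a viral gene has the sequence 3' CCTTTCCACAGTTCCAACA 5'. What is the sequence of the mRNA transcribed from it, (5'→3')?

5'-GGAAAGGUGUCAAGGUUGU-3'

Reading the template 3'→5' as shown, RNA polymerase pairs each base (A→U, T→A, G↔C) to build mRNA 5'→3' directly.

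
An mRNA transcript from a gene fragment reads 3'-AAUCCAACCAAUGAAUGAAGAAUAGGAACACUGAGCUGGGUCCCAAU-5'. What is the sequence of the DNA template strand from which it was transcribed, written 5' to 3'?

Written 5'→3' the mRNA is UAACCCUGGGUCGAGUCACAAGGAUAAGAAGUAAGUAACCAACCUAA, so the coding DNA strand is TAACCCTGGGTCGAGTCACAAGGATAAGAAGTAAGTAACCAACCTAA. The template is its reverse complement.

5'-TTAGGTTGGTTACTTACTTCTTATCCTTGTGACTCGACCCAGGGTTA-3'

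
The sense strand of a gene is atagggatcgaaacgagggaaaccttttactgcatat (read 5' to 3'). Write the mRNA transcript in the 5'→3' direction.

The mRNA is synthesized from the template strand, so it matches the coding strand with T replaced by U.

5'-AUAGGGAUCGAAACGAGGGAAACCUUUUACUGCAUAU-3'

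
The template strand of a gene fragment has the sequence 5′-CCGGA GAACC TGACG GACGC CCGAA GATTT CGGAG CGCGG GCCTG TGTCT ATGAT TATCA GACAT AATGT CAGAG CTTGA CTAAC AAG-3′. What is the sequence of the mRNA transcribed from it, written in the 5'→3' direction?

The mRNA has the sequence of the coding strand (reverse complement of the template) with T→U. Reverse complement of CCGGAGAACCTGACGGACGCCCGAAGATTTCGGAGCGCGGGCCTGTGTCTATGATTATCAGACATAATGTCAGAGCTTGACTAACAAG is CTTGTTAGTCAAGCTCTGACATTATGTCTGATAATCATAGACACAGGCCCGCGCTCCGAAATCTTCGGGCGTCCGTCAGGTTCTCCGG; then T→U.

5'-CUUGUUAGUCAAGCUCUGACAUUAUGUCUGAUAAUCAUAGACACAGGCCCGCGCUCCGAAAUCUUCGGGCGUCCGUCAGGUUCUCCGG-3'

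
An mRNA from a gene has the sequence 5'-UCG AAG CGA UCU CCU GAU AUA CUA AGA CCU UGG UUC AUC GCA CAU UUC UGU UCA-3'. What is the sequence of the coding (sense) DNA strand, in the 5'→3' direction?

5'-TCGAAGCGATCTCCTGATATACTAAGACCTTGGTTCATCGCACATTTCTGTTCA-3'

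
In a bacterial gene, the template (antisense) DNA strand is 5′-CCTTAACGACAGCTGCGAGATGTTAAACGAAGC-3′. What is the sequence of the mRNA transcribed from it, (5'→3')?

The mRNA has the sequence of the coding strand (reverse complement of the template) with T→U. Reverse complement of CCTTAACGACAGCTGCGAGATGTTAAACGAAGC is GCTTCGTTTAACATCTCGCAGCTGTCGTTAAGG; then T→U.

5'-GCUUCGUUUAACAUCUCGCAGCUGUCGUUAAGG-3'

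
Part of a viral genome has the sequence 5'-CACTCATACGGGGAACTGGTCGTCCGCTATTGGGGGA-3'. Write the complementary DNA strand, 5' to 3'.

5'-TCCCCCAATAGCGGACGACCAGTTCCCCGTATGAGTG-3'

Pairing A↔T and G↔C gives GTGAGTATGCCCCTTGACCAGCAGGCGATAACCCCCT, running 3'→5'. Reverse for the 5'→3' convention.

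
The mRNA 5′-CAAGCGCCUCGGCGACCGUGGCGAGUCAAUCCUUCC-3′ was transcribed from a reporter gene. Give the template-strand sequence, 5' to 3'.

Replace U with T to get the coding DNA strand: CAAGCGCCTCGGCGACCGTGGCGAGTCAATCCTTCC. The template strand is its reverse complement (complement GTTCGCGGAGCCGCTGGCACCGCTCAGTTAGGAAGG, then reverse).

5'-GGAAGGATTGACTCGCCACGGTCGCCGAGGCGCTTG-3'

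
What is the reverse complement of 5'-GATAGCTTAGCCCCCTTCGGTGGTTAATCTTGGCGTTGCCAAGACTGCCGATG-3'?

5'-CATCGGCAGTCTTGGCAACGCCAAGATTAACCACCGAAGGGGGCTAAGCTATC-3'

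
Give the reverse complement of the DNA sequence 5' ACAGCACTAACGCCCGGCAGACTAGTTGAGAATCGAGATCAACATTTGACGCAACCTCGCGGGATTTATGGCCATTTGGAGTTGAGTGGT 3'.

5'-ACCACTCAACTCCAAATGGCCATAAATCCCGCGAGGTTGCGTCAAATGTTGATCTCGATTCTCAACTAGTCTGCCGGGCGTTAGTGCTGT-3'

Reading the sequence 3'→5' and pairing each base (A↔T, G↔C) gives the reverse complement directly.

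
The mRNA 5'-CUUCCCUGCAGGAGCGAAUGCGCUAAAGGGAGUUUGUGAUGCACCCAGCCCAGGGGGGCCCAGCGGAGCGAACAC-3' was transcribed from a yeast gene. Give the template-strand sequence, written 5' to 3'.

5′-GTGTTCGCTCCGCTGGGCCCCCCTGGGCTGGGTGCATCACAAACTCCCTTTAGCGCATTCGCTCCTGCAGGGAAG-3′

Replace U with T to get the coding DNA strand: CTTCCCTGCAGGAGCGAATGCGCTAAAGGGAGTTTGTGATGCACCCAGCCCAGGGGGGCCCAGCGGAGCGAACAC. The template strand is its reverse complement (complement GAAGGGACGTCCTCGCTTACGCGATTTCCCTCAAACACTACGTGGGTCGGGTCCCCCCGGGTCGCCTCGCTTGTG, then reverse).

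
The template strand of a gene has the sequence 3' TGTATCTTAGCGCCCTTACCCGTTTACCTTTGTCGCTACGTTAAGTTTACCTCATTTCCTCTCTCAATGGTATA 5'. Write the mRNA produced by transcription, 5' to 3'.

5′-ACAUAGAAUCGCGGGAAUGGGCAAAUGGAAACAGCGAUGCAAUUCAAAUGGAGUAAAGGAGAGAGUUACCAUAU-3′

Reading the template 3'→5' as shown, RNA polymerase pairs each base (A→U, T→A, G↔C) to build mRNA 5'→3' directly.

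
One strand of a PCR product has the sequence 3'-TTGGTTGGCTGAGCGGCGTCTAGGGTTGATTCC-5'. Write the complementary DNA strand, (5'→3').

The strand is given 3'→5', so its complement runs 5'→3' in the same left-to-right order: pair each base A↔T, G↔C.

5'-AACCAACCGACTCGCCGCAGATCCCAACTAAGG-3'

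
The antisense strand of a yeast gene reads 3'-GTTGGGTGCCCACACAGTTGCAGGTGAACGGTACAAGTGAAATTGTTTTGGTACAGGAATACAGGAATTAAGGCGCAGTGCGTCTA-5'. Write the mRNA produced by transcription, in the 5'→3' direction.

Reading the template 3'→5' as shown, RNA polymerase pairs each base (A→U, T→A, G↔C) to build mRNA 5'→3' directly.

5'-CAACCCACGGGUGUGUCAACGUCCACUUGCCAUGUUCACUUUAACAAAACCAUGUCCUUAUGUCCUUAAUUCCGCGUCACGCAGAU-3'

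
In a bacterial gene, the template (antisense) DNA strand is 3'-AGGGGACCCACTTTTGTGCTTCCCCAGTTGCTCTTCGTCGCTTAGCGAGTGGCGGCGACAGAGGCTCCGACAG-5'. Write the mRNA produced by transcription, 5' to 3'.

5'-UCCCCUGGGUGAAAACACGAAGGGGUCAACGAGAAGCAGCGAAUCGCUCACCGCCGCUGUCUCCGAGGCUGUC-3'

Reading the template 3'→5' as shown, RNA polymerase pairs each base (A→U, T→A, G↔C) to build mRNA 5'→3' directly.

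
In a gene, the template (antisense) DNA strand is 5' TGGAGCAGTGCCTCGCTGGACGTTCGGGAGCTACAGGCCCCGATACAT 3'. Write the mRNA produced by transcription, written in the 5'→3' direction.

RNA polymerase reads the template 3'→5' and synthesizes mRNA 5'→3' by base-pairing (A→U, T→A, G↔C). The complement of the template is ACCTCGTCACGGAGCGACCTGCAAGCCCTCGATGTCCGGGGCTATGTA; antiparallel, so 5'→3' the coding strand is ATGTATCGGGGCCTGTAGCTCCCGAACGTCCAGCGAGGCACTGCTCCA. Replace T with U for the mRNA.

5′-AUGUAUCGGGGCCUGUAGCUCCCGAACGUCCAGCGAGGCACUGCUCCA-3′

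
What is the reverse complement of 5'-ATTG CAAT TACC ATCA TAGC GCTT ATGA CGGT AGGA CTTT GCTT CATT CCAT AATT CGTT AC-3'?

5'-GTAACGAATTATGGAATGAAGCAAAGTCCTACCGTCATAAGCGCTATGATGGTAATTGCAAT-3'

Complement each base (A↔T, G↔C): TAACGTTAATGGTAGTATCGCGAATACTGCCATCCTGAAACGAAGTAAGGTATTAAGCAATG. Then reverse.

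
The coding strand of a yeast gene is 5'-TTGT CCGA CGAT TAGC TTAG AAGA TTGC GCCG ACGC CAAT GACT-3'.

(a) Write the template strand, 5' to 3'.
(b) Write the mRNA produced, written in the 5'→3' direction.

(a) The template strand is the reverse complement of the coding strand: complement AACAGGCTGCTAATCGAATCTTCTAACGCGGCTGCGGTTACTGA, then reverse.
(b) mRNA matches the coding strand with T→U.

(a) 5'-AGTCATTGGCGTCGGCGCAATCTTCTAAGCTAATCGTCGGACAA-3'
(b) 5′-UUGUCCGACGAUUAGCUUAGAAGAUUGCGCCGACGCCAAUGACU-3′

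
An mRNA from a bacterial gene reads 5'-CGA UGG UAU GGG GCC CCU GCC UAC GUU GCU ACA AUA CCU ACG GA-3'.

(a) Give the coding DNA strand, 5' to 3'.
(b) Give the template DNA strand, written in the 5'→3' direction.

(a) 5'-CGATGGTATGGGGCCCCTGCCTACGTTGCTACAATACCTACGGA-3'
(b) 5'-TCCGTAGGTATTGTAGCAACGTAGGCAGGGGCCCCATACCATCG-3'

(a) The coding strand matches the mRNA with U→T.
(b) The template strand is the reverse complement of the coding strand.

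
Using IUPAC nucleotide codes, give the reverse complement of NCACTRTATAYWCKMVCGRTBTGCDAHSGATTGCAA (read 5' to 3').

Standard pairs A↔T, G↔C; ambiguity codes pair R↔Y, M↔K, W↔W, S↔S, B↔V, D↔H, N↔N. Complement (NGTGAYATATRWGMKBGCYAVACGHTDSCTAACGTT), then reverse for 5'→3'.

5′-TTGCAATCSDTHGCAVAYCGBKMGWRTATAYAGTGN-3′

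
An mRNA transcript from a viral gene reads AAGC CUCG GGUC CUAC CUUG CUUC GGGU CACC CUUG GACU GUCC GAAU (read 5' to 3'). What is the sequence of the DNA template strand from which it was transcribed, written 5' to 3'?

Replace U with T to get the coding DNA strand: AAGCCTCGGGTCCTACCTTGCTTCGGGTCACCCTTGGACTGTCCGAAT. The template strand is its reverse complement (complement TTCGGAGCCCAGGATGGAACGAAGCCCAGTGGGAACCTGACAGGCTTA, then reverse).

5'-ATTCGGACAGTCCAAGGGTGACCCGAAGCAAGGTAGGACCCGAGGCTT-3'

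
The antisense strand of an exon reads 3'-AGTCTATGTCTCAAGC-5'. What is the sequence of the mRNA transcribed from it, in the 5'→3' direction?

5'-UCAGAUACAGAGUUCG-3'

Reading the template 3'→5' as shown, RNA polymerase pairs each base (A→U, T→A, G↔C) to build mRNA 5'→3' directly.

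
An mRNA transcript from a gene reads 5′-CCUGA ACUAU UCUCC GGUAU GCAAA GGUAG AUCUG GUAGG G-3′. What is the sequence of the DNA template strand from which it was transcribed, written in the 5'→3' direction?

Replace U with T to get the coding DNA strand: CCTGAACTATTCTCCGGTATGCAAAGGTAGATCTGGTAGGG. The template strand is its reverse complement (complement GGACTTGATAAGAGGCCATACGTTTCCATCTAGACCATCCC, then reverse).

5'-CCCTACCAGATCTACCTTTGCATACCGGAGAATAGTTCAGG-3'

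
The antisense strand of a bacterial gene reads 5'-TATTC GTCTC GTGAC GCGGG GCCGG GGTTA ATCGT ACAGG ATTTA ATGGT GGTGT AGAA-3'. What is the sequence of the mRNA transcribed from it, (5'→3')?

5'-UUCUACACCACCAUUAAAUCCUGUACGAUUAACCCCGGCCCCGCGUCACGAGACGAAUA-3'

The mRNA has the sequence of the coding strand (reverse complement of the template) with T→U. Reverse complement of TATTCGTCTCGTGACGCGGGGCCGGGGTTAATCGTACAGGATTTAATGGTGGTGTAGAA is TTCTACACCACCATTAAATCCTGTACGATTAACCCCGGCCCCGCGTCACGAGACGAATA; then T→U.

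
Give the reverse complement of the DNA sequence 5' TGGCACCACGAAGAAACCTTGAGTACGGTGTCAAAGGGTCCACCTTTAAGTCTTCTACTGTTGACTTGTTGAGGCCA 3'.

5'-TGGCCTCAACAAGTCAACAGTAGAAGACTTAAAGGTGGACCCTTTGACACCGTACTCAAGGTTTCTTCGTGGTGCCA-3'

Reading the sequence 3'→5' and pairing each base (A↔T, G↔C) gives the reverse complement directly.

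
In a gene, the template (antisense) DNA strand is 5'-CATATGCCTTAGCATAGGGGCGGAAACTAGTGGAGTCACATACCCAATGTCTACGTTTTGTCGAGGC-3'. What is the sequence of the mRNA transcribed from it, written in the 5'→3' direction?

5'-GCCUCGACAAAACGUAGACAUUGGGUAUGUGACUCCACUAGUUUCCGCCCCUAUGCUAAGGCAUAUG-3'

RNA polymerase reads the template 3'→5' and synthesizes mRNA 5'→3' by base-pairing (A→U, T→A, G↔C). The complement of the template is GTATACGGAATCGTATCCCCGCCTTTGATCACCTCAGTGTATGGGTTACAGATGCAAAACAGCTCCG; antiparallel, so 5'→3' the coding strand is GCCTCGACAAAACGTAGACATTGGGTATGTGACTCCACTAGTTTCCGCCCCTATGCTAAGGCATATG. Replace T with U for the mRNA.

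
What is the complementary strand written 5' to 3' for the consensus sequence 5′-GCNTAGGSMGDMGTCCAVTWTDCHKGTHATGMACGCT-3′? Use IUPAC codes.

5'-AGCGTKCATDACMDGHAWABTGGACKHCKSCCTANGC-3'

Standard pairs A↔T, G↔C; ambiguity codes pair M↔K, W↔W, S↔S, D↔H, V↔B, N↔N. Complement (CGNATCCSKCHKCAGGTBAWAHGDMCADTACKTGCGA), then reverse for 5'→3'.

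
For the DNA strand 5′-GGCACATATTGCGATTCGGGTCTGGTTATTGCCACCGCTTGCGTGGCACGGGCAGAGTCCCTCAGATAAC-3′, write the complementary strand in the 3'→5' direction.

3'-CCGTGTATAACGCTAAGCCCAGACCAATAACGGTGGCGAACGCACCGTGCCCGTCTCAGGGAGTCTATTG-5'

Base-pairing A↔T, G↔C gives the complement. The complementary strand is antiparallel, so paired with a 5'→3' strand it runs 3'→5'.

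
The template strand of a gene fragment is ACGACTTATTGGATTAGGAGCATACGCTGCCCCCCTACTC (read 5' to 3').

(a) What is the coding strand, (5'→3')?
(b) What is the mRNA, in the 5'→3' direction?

(a) 5'-GAGTAGGGGGGCAGCGTATGCTCCTAATCCAATAAGTCGT-3'
(b) 5′-GAGUAGGGGGGCAGCGUAUGCUCCUAAUCCAAUAAGUCGU-3′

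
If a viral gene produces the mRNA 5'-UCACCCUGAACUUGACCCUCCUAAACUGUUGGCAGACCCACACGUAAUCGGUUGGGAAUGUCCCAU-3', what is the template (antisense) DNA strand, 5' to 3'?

5'-ATGGGACATTCCCAACCGATTACGTGTGGGTCTGCCAACAGTTTAGGAGGGTCAAGTTCAGGGTGA-3'

Replace U with T to get the coding DNA strand: TCACCCTGAACTTGACCCTCCTAAACTGTTGGCAGACCCACACGTAATCGGTTGGGAATGTCCCAT. The template strand is its reverse complement (complement AGTGGGACTTGAACTGGGAGGATTTGACAACCGTCTGGGTGTGCATTAGCCAACCCTTACAGGGTA, then reverse).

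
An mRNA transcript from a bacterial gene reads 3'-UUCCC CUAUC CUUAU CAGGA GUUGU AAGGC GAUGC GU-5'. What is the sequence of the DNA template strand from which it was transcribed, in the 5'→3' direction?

5'-AAGGGGATAGGAATAGTCCTCAACATTCCGCTACGCA-3'

Written 5'→3' the mRNA is UGCGUAGCGGAAUGUUGAGGACUAUUCCUAUCCCCUU, so the coding DNA strand is TGCGTAGCGGAATGTTGAGGACTATTCCTATCCCCTT. The template is its reverse complement.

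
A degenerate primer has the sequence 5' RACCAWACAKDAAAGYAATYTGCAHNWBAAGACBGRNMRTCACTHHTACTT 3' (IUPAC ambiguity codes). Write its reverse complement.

Standard pairs A↔T, G↔C; ambiguity codes pair R↔Y, M↔K, W↔W, B↔V, D↔H, N↔N. Complement (YTGGTWTGTMHTTTCRTTARACGTDNWVTTCTGVCYNKYAGTGADDATGAA), then reverse for 5'→3'.

5'-AAGTADDAGTGAYKNYCVGTCTTVWNDTGCARATTRCTTTHMTGTWTGGTY-3'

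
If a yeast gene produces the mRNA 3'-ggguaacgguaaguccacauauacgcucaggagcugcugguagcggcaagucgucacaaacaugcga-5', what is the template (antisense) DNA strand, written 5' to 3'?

5'-CCCATTGCCATTCAGGTGTATATGCGAGTCCTCGACGACCATCGCCGTTCAGCAGTGTTTGTACGCT-3'

Written 5'→3' the mRNA is AGCGUACAAACACUGCUGAACGGCGAUGGUCGUCGAGGACUCGCAUAUACACCUGAAUGGCAAUGGG, so the coding DNA strand is AGCGTACAAACACTGCTGAACGGCGATGGTCGTCGAGGACTCGCATATACACCTGAATGGCAATGGG. The template is its reverse complement.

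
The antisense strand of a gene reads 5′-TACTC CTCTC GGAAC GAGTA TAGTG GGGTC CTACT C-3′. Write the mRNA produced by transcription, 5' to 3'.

The mRNA has the sequence of the coding strand (reverse complement of the template) with T→U. Reverse complement of TACTCCTCTCGGAACGAGTATAGTGGGGTCCTACTC is GAGTAGGACCCCACTATACTCGTTCCGAGAGGAGTA; then T→U.

5'-GAGUAGGACCCCACUAUACUCGUUCCGAGAGGAGUA-3'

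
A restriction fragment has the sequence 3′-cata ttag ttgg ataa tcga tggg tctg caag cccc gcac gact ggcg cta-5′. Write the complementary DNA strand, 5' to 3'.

The strand is given 3'→5', so its complement runs 5'→3' in the same left-to-right order: pair each base A↔T, G↔C.

5'-GTATAATCAACCTATTAGCTACCCAGACGTTCGGGGCGTGCTGACCGCGAT-3'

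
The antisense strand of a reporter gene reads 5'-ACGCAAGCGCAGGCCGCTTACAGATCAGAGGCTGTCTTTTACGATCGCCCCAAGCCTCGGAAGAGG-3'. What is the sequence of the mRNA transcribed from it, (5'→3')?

The mRNA has the sequence of the coding strand (reverse complement of the template) with T→U. Reverse complement of ACGCAAGCGCAGGCCGCTTACAGATCAGAGGCTGTCTTTTACGATCGCCCCAAGCCTCGGAAGAGG is CCTCTTCCGAGGCTTGGGGCGATCGTAAAAGACAGCCTCTGATCTGTAAGCGGCCTGCGCTTGCGT; then T→U.

5'-CCUCUUCCGAGGCUUGGGGCGAUCGUAAAAGACAGCCUCUGAUCUGUAAGCGGCCUGCGCUUGCGU-3'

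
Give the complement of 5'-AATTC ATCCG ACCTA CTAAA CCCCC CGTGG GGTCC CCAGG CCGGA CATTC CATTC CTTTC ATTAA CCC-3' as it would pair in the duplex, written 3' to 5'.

3′-TTAAGTAGGCTGGATGATTTGGGGGGCACCCCAGGGGTCCGGCCTGTAAGGTAAGGAAAGTAATTGGG-5′

Base-pairing A↔T, G↔C gives the complement. The complementary strand is antiparallel, so paired with a 5'→3' strand it runs 3'→5'.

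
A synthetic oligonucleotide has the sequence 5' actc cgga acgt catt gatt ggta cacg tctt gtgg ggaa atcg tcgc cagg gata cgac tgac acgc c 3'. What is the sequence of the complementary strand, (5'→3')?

5'-GGCGTGTCAGTCGTATCCCTGGCGACGATTTCCCCACAAGACGTGTACCAATCAATGACGTTCCGGAGT-3'

The complement of ACTCCGGAACGTCATTGATTGGTACACGTCTTGTGGGGAAATCGTCGCCAGGGATACGACTGACACGCC is TGAGGCCTTGCAGTAACTAACCATGTGCAGAACACCCCTTTAGCAGCGGTCCCTATGCTGACTGTGCGG (A↔T, G↔C). DNA strands are antiparallel, so the complementary strand runs 3'→5'; reversing gives the 5'→3' form.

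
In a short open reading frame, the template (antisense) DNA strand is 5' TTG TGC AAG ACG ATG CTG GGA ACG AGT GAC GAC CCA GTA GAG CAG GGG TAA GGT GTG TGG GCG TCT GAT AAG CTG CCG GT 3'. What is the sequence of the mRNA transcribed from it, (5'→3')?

5'-ACCGGCAGCUUAUCAGACGCCCACACACCUUACCCCUGCUCUACUGGGUCGUCACUCGUUCCCAGCAUCGUCUUGCACAA-3'

RNA polymerase reads the template 3'→5' and synthesizes mRNA 5'→3' by base-pairing (A→U, T→A, G↔C). The complement of the template is AACACGTTCTGCTACGACCCTTGCTCACTGCTGGGTCATCTCGTCCCCATTCCACACACCCGCAGACTATTCGACGGCCA; antiparallel, so 5'→3' the coding strand is ACCGGCAGCTTATCAGACGCCCACACACCTTACCCCTGCTCTACTGGGTCGTCACTCGTTCCCAGCATCGTCTTGCACAA. Replace T with U for the mRNA.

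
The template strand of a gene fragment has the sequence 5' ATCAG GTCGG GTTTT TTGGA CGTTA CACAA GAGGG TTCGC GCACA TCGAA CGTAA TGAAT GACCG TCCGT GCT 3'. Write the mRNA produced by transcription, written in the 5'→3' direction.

5'-AGCACGGACGGUCAUUCAUUACGUUCGAUGUGCGCGAACCCUCUUGUGUAACGUCCAAAAAACCCGACCUGAU-3'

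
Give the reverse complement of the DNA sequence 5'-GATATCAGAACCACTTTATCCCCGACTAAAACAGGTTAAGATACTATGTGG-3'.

5′-CCACATAGTATCTTAACCTGTTTTAGTCGGGGATAAAGTGGTTCTGATATC-3′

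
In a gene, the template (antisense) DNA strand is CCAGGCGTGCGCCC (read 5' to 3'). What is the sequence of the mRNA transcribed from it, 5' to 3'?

5'-GGGCGCACGCCUGG-3'

The mRNA has the sequence of the coding strand (reverse complement of the template) with T→U. Reverse complement of CCAGGCGTGCGCCC is GGGCGCACGCCTGG; then T→U.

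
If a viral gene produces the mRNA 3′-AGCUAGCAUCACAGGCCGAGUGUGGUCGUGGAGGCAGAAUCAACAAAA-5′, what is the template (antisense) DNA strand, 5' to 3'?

Written 5'→3' the mRNA is AAAACAACUAAGACGGAGGUGCUGGUGUGAGCCGGACACUACGAUCGA, so the coding DNA strand is AAAACAACTAAGACGGAGGTGCTGGTGTGAGCCGGACACTACGATCGA. The template is its reverse complement.

5'-TCGATCGTAGTGTCCGGCTCACACCAGCACCTCCGTCTTAGTTGTTTT-3'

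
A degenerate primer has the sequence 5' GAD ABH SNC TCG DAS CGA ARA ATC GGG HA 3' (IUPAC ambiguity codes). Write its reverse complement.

Standard pairs A↔T, G↔C; ambiguity codes pair R↔Y, S↔S, B↔V, D↔H, N↔N. Complement (CTHTVDSNGAGCHTSGCTTYTTAGCCCDT), then reverse for 5'→3'.

5′-TDCCCGATTYTTCGSTHCGAGNSDVTHTC-3′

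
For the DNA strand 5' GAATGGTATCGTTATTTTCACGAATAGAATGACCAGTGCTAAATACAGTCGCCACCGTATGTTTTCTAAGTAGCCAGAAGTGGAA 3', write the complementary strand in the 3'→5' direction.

3'-CTTACCATAGCAATAAAAGTGCTTATCTTACTGGTCACGATTTATGTCAGCGGTGGCATACAAAAGATTCATCGGTCTTCACCTT-5'

Base-pairing A↔T, G↔C gives the complement. The complementary strand is antiparallel, so paired with a 5'→3' strand it runs 3'→5'.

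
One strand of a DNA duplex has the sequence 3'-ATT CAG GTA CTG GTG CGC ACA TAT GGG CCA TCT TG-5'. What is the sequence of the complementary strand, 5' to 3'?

5'-TAAGTCCATGACCACGCGTGTATACCCGGTAGAAC-3'

The strand is given 3'→5', so its complement runs 5'→3' in the same left-to-right order: pair each base A↔T, G↔C.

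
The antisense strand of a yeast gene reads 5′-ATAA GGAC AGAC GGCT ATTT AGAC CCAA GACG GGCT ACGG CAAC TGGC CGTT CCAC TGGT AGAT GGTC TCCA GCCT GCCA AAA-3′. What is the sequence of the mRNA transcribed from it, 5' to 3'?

The mRNA has the sequence of the coding strand (reverse complement of the template) with T→U. Reverse complement of ATAAGGACAGACGGCTATTTAGACCCAAGACGGGCTACGGCAACTGGCCGTTCCACTGGTAGATGGTCTCCAGCCTGCCAAAA is TTTTGGCAGGCTGGAGACCATCTACCAGTGGAACGGCCAGTTGCCGTAGCCCGTCTTGGGTCTAAATAGCCGTCTGTCCTTAT; then T→U.

5'-UUUUGGCAGGCUGGAGACCAUCUACCAGUGGAACGGCCAGUUGCCGUAGCCCGUCUUGGGUCUAAAUAGCCGUCUGUCCUUAU-3'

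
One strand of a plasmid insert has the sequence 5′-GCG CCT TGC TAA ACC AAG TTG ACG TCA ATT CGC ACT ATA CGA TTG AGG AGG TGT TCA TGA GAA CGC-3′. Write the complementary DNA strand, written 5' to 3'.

Pairing A↔T and G↔C gives CGCGGAACGATTTGGTTCAACTGCAGTTAAGCGTGATATGCTAACTCCTCCACAAGTACTCTTGCG, running 3'→5'. Reverse for the 5'→3' convention.

5′-GCGTTCTCATGAACACCTCCTCAATCGTATAGTGCGAATTGACGTCAACTTGGTTTAGCAAGGCGC-3′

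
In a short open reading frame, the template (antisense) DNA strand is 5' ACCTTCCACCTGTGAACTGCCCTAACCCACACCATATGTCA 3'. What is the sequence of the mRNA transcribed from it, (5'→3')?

RNA polymerase reads the template 3'→5' and synthesizes mRNA 5'→3' by base-pairing (A→U, T→A, G↔C). The complement of the template is TGGAAGGTGGACACTTGACGGGATTGGGTGTGGTATACAGT; antiparallel, so 5'→3' the coding strand is TGACATATGGTGTGGGTTAGGGCAGTTCACAGGTGGAAGGT. Replace T with U for the mRNA.

5′-UGACAUAUGGUGUGGGUUAGGGCAGUUCACAGGUGGAAGGU-3′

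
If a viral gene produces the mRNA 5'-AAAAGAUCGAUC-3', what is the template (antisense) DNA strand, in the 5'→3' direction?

Replace U with T to get the coding DNA strand: AAAAGATCGATC. The template strand is its reverse complement (complement TTTTCTAGCTAG, then reverse).

5'-GATCGATCTTTT-3'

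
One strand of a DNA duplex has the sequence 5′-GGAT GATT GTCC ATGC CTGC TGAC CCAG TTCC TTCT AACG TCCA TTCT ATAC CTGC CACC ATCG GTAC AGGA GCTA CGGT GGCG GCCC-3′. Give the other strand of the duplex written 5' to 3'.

The complement of GGATGATTGTCCATGCCTGCTGACCCAGTTCCTTCTAACGTCCATTCTATACCTGCCACCATCGGTACAGGAGCTACGGTGGCGGCCC is CCTACTAACAGGTACGGACGACTGGGTCAAGGAAGATTGCAGGTAAGATATGGACGGTGGTAGCCATGTCCTCGATGCCACCGCCGGG (A↔T, G↔C). DNA strands are antiparallel, so the complementary strand runs 3'→5'; reversing gives the 5'→3' form.

5′-GGGCCGCCACCGTAGCTCCTGTACCGATGGTGGCAGGTATAGAATGGACGTTAGAAGGAACTGGGTCAGCAGGCATGGACAATCATCC-3′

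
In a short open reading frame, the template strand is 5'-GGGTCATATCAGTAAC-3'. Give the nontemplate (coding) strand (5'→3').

5'-GTTACTGATATGACCC-3'

The coding strand is complementary and antiparallel to the template: take the complement (A↔T, G↔C) and reverse.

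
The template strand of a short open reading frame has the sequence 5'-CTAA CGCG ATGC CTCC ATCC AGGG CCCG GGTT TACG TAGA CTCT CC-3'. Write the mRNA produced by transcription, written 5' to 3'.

5'-GGAGAGUCUACGUAAACCCGGGCCCUGGAUGGAGGCAUCGCGUUAG-3'

The mRNA has the sequence of the coding strand (reverse complement of the template) with T→U. Reverse complement of CTAACGCGATGCCTCCATCCAGGGCCCGGGTTTACGTAGACTCTCC is GGAGAGTCTACGTAAACCCGGGCCCTGGATGGAGGCATCGCGTTAG; then T→U.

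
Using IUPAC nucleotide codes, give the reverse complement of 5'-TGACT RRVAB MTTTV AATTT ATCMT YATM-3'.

Standard pairs A↔T, G↔C; ambiguity codes pair R↔Y, M↔K, B↔V. Complement (ACTGAYYBTVKAAABTTAAATAGKARTAK), then reverse for 5'→3'.

5'-KATRAKGATAAATTBAAAKVTBYYAGTCA-3'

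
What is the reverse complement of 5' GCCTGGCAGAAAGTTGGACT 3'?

5'-AGTCCAACTTTCTGCCAGGC-3'

Reading the sequence 3'→5' and pairing each base (A↔T, G↔C) gives the reverse complement directly.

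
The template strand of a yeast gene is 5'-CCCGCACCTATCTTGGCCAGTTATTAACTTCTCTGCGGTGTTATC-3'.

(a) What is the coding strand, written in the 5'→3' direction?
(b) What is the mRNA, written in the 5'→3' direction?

(a) The coding strand is the reverse complement of the template: complement GGGCGTGGATAGAACCGGTCAATAATTGAAGAGACGCCACAATAG, then reverse.
(b) mRNA has the coding-strand sequence with T→U.

(a) 5'-GATAACACCGCAGAGAAGTTAATAACTGGCCAAGATAGGTGCGGG-3'
(b) 5′-GAUAACACCGCAGAGAAGUUAAUAACUGGCCAAGAUAGGUGCGGG-3′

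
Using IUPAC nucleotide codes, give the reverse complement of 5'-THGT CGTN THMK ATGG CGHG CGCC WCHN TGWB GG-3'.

5'-CCVWCANDGWGGCGCDCGCCATMKDANACGACDA-3'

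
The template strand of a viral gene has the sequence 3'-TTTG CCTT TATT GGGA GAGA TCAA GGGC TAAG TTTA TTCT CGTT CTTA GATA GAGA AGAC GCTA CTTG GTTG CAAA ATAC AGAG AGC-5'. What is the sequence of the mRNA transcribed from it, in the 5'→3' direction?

5'-AAACGGAAAUAACCCUCUCUAGUUCCCGAUUCAAAUAAGAGCAAGAAUCUAUCUCUUCUGCGAUGAACCAACGUUUUAUGUCUCUCG-3'

Reading the template 3'→5' as shown, RNA polymerase pairs each base (A→U, T→A, G↔C) to build mRNA 5'→3' directly.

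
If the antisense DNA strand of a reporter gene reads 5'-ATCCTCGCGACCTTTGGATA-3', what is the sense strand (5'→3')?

The coding strand is complementary and antiparallel to the template: take the complement (A↔T, G↔C) and reverse.

5'-TATCCAAAGGTCGCGAGGAT-3'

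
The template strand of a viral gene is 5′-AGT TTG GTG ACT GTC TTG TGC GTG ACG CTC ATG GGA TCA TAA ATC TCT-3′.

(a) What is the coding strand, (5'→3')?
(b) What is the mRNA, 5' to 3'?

(a) The coding strand is the reverse complement of the template: complement TCAAACCACTGACAGAACACGCACTGCGAGTACCCTAGTATTTAGAGA, then reverse.
(b) mRNA has the coding-strand sequence with T→U.

(a) 5'-AGAGATTTATGATCCCATGAGCGTCACGCACAAGACAGTCACCAAACT-3'
(b) 5'-AGAGAUUUAUGAUCCCAUGAGCGUCACGCACAAGACAGUCACCAAACU-3'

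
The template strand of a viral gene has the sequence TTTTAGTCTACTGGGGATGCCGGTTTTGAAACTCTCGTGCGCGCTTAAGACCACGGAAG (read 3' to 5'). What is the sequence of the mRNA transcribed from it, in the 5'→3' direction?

5′-AAAAUCAGAUGACCCCUACGGCCAAAACUUUGAGAGCACGCGCGAAUUCUGGUGCCUUC-3′

Reading the template 3'→5' as shown, RNA polymerase pairs each base (A→U, T→A, G↔C) to build mRNA 5'→3' directly.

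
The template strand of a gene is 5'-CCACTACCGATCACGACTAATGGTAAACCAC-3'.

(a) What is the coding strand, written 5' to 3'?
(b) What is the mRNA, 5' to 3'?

(a) 5'-GTGGTTTACCATTAGTCGTGATCGGTAGTGG-3'
(b) 5'-GUGGUUUACCAUUAGUCGUGAUCGGUAGUGG-3'

(a) The coding strand is the reverse complement of the template: complement GGTGATGGCTAGTGCTGATTACCATTTGGTG, then reverse.
(b) mRNA has the coding-strand sequence with T→U.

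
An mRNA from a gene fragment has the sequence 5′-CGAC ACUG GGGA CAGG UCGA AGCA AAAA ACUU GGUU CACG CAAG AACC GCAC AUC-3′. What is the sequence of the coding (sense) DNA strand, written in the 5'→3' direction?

5'-CGACACTGGGGACAGGTCGAAGCAAAAAACTTGGTTCACGCAAGAACCGCACATC-3'

The coding DNA strand has the same 5'→3' sequence as the mRNA with U replaced by T.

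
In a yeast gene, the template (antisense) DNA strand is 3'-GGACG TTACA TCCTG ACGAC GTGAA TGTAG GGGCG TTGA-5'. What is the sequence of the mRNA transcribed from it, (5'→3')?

5'-CCUGCAAUGUAGGACUGCUGCACUUACAUCCCCGCAACU-3'

Reading the template 3'→5' as shown, RNA polymerase pairs each base (A→U, T→A, G↔C) to build mRNA 5'→3' directly.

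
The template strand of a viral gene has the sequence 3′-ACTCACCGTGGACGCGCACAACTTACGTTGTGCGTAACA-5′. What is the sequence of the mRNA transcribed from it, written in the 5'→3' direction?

Reading the template 3'→5' as shown, RNA polymerase pairs each base (A→U, T→A, G↔C) to build mRNA 5'→3' directly.

5′-UGAGUGGCACCUGCGCGUGUUGAAUGCAACACGCAUUGU-3′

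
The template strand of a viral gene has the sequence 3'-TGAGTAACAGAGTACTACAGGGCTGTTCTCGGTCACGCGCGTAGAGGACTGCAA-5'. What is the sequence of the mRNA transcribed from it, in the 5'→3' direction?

Reading the template 3'→5' as shown, RNA polymerase pairs each base (A→U, T→A, G↔C) to build mRNA 5'→3' directly.

5'-ACUCAUUGUCUCAUGAUGUCCCGACAAGAGCCAGUGCGCGCAUCUCCUGACGUU-3'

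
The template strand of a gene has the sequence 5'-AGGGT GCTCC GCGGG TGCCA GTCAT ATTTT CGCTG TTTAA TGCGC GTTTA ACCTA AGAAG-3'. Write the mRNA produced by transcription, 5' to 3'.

5′-CUUCUUAGGUUAAACGCGCAUUAAACAGCGAAAAUAUGACUGGCACCCGCGGAGCACCCU-3′

The mRNA has the sequence of the coding strand (reverse complement of the template) with T→U. Reverse complement of AGGGTGCTCCGCGGGTGCCAGTCATATTTTCGCTGTTTAATGCGCGTTTAACCTAAGAAG is CTTCTTAGGTTAAACGCGCATTAAACAGCGAAAATATGACTGGCACCCGCGGAGCACCCT; then T→U.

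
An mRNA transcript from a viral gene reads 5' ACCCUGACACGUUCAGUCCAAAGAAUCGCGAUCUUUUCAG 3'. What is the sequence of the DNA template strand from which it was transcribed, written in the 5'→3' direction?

5'-CTGAAAAGATCGCGATTCTTTGGACTGAACGTGTCAGGGT-3'

Replace U with T to get the coding DNA strand: ACCCTGACACGTTCAGTCCAAAGAATCGCGATCTTTTCAG. The template strand is its reverse complement (complement TGGGACTGTGCAAGTCAGGTTTCTTAGCGCTAGAAAAGTC, then reverse).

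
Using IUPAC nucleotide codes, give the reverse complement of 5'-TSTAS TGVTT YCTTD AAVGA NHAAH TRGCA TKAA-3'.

5'-TTMATGCYADTTDNTCBTTHAAGRAABCASTASA-3'

Standard pairs A↔T, G↔C; ambiguity codes pair R↔Y, K↔M, S↔S, D↔H, V↔B, N↔N. Complement (ASATSACBAARGAAHTTBCTNDTTDAYCGTAMTT), then reverse for 5'→3'.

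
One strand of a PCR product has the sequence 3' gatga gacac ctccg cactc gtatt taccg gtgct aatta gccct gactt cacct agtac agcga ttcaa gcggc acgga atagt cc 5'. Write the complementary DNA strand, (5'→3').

The strand is given 3'→5', so its complement runs 5'→3' in the same left-to-right order: pair each base A↔T, G↔C.

5'-CTACTCTGTGGAGGCGTGAGCATAAATGGCCACGATTAATCGGGACTGAAGTGGATCATGTCGCTAAGTTCGCCGTGCCTTATCAGG-3'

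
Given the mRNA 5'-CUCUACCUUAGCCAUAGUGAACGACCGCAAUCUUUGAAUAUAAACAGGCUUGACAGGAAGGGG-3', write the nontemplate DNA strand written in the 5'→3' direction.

5'-CTCTACCTTAGCCATAGTGAACGACCGCAATCTTTGAATATAAACAGGCTTGACAGGAAGGGG-3'

The coding DNA strand has the same 5'→3' sequence as the mRNA with U replaced by T.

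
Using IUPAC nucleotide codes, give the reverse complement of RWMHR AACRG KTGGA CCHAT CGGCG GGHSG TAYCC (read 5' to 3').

5′-GGRTACSDCCCGCCGATDGGTCCAMCYGTTYDKWY-3′

Standard pairs A↔T, G↔C; ambiguity codes pair R↔Y, M↔K, W↔W, S↔S, H↔D. Complement (YWKDYTTGYCMACCTGGDTAGCCGCCCDSCATRGG), then reverse for 5'→3'.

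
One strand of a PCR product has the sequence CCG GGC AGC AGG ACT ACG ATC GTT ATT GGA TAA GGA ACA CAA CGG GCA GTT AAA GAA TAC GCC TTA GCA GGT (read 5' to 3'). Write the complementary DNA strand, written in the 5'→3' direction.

The complement of CCGGGCAGCAGGACTACGATCGTTATTGGATAAGGAACACAACGGGCAGTTAAAGAATACGCCTTAGCAGGT is GGCCCGTCGTCCTGATGCTAGCAATAACCTATTCCTTGTGTTGCCCGTCAATTTCTTATGCGGAATCGTCCA (A↔T, G↔C). DNA strands are antiparallel, so the complementary strand runs 3'→5'; reversing gives the 5'→3' form.

5′-ACCTGCTAAGGCGTATTCTTTAACTGCCCGTTGTGTTCCTTATCCAATAACGATCGTAGTCCTGCTGCCCGG-3′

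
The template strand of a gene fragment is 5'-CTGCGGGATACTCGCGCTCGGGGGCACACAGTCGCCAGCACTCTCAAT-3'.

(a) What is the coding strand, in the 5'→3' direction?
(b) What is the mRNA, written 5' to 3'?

(a) 5'-ATTGAGAGTGCTGGCGACTGTGTGCCCCCGAGCGCGAGTATCCCGCAG-3'
(b) 5'-AUUGAGAGUGCUGGCGACUGUGUGCCCCCGAGCGCGAGUAUCCCGCAG-3'

(a) The coding strand is the reverse complement of the template: complement GACGCCCTATGAGCGCGAGCCCCCGTGTGTCAGCGGTCGTGAGAGTTA, then reverse.
(b) mRNA has the coding-strand sequence with T→U.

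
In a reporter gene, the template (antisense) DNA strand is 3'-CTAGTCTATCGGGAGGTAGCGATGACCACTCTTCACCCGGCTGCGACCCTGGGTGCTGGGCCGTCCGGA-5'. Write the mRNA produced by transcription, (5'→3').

5'-GAUCAGAUAGCCCUCCAUCGCUACUGGUGAGAAGUGGGCCGACGCUGGGACCCACGACCCGGCAGGCCU-3'

Reading the template 3'→5' as shown, RNA polymerase pairs each base (A→U, T→A, G↔C) to build mRNA 5'→3' directly.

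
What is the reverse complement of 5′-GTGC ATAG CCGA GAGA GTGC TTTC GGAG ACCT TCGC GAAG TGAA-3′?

5'-TTCACTTCGCGAAGGTCTCCGAAAGCACTCTCTCGGCTATGCAC-3'

Complement each base (A↔T, G↔C): CACGTATCGGCTCTCTCACGAAAGCCTCTGGAAGCGCTTCACTT. Then reverse.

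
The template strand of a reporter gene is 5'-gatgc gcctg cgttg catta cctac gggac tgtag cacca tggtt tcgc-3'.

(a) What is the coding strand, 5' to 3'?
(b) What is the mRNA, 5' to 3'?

(a) 5'-GCGAAACCATGGTGCTACAGTCCCGTAGGTAATGCAACGCAGGCGCATC-3'
(b) 5'-GCGAAACCAUGGUGCUACAGUCCCGUAGGUAAUGCAACGCAGGCGCAUC-3'

(a) The coding strand is the reverse complement of the template: complement CTACGCGGACGCAACGTAATGGATGCCCTGACATCGTGGTACCAAAGCG, then reverse.
(b) mRNA has the coding-strand sequence with T→U.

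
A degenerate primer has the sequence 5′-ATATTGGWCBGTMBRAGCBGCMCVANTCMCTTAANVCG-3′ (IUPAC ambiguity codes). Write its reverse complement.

Standard pairs A↔T, G↔C; ambiguity codes pair R↔Y, M↔K, W↔W, B↔V, N↔N. Complement (TATAACCWGVCAKVYTCGVCGKGBTNAGKGAATTNBGC), then reverse for 5'→3'.

5'-CGBNTTAAGKGANTBGKGCVGCTYVKACVGWCCAATAT-3'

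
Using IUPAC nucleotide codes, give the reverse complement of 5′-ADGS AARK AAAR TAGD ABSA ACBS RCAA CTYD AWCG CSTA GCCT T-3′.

5'-AAGGCTASGCGWTHRAGTTGYSVGTTSVTHCTAYTTTMYTTSCHT-3'

Standard pairs A↔T, G↔C; ambiguity codes pair R↔Y, K↔M, W↔W, S↔S, B↔V, D↔H. Complement (THCSTTYMTTTYATCHTVSTTGVSYGTTGARHTWGCGSATCGGAA), then reverse for 5'→3'.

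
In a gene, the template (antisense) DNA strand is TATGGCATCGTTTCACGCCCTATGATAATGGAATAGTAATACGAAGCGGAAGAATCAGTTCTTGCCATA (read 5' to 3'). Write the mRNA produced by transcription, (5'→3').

RNA polymerase reads the template 3'→5' and synthesizes mRNA 5'→3' by base-pairing (A→U, T→A, G↔C). The complement of the template is ATACCGTAGCAAAGTGCGGGATACTATTACCTTATCATTATGCTTCGCCTTCTTAGTCAAGAACGGTAT; antiparallel, so 5'→3' the coding strand is TATGGCAAGAACTGATTCTTCCGCTTCGTATTACTATTCCATTATCATAGGGCGTGAAACGATGCCATA. Replace T with U for the mRNA.

5′-UAUGGCAAGAACUGAUUCUUCCGCUUCGUAUUACUAUUCCAUUAUCAUAGGGCGUGAAACGAUGCCAUA-3′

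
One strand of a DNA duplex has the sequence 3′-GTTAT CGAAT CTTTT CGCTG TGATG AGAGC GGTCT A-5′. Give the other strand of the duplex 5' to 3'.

The strand is given 3'→5', so its complement runs 5'→3' in the same left-to-right order: pair each base A↔T, G↔C.

5'-CAATAGCTTAGAAAAGCGACACTACTCTCGCCAGAT-3'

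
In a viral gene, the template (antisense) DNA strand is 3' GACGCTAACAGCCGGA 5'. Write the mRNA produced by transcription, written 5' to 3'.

5'-CUGCGAUUGUCGGCCU-3'

Reading the template 3'→5' as shown, RNA polymerase pairs each base (A→U, T→A, G↔C) to build mRNA 5'→3' directly.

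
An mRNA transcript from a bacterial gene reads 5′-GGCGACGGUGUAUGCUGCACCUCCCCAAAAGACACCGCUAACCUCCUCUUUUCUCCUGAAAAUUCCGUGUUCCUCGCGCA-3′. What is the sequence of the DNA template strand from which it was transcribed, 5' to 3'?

5'-TGCGCGAGGAACACGGAATTTTCAGGAGAAAAGAGGAGGTTAGCGGTGTCTTTTGGGGAGGTGCAGCATACACCGTCGCC-3'

Replace U with T to get the coding DNA strand: GGCGACGGTGTATGCTGCACCTCCCCAAAAGACACCGCTAACCTCCTCTTTTCTCCTGAAAATTCCGTGTTCCTCGCGCA. The template strand is its reverse complement (complement CCGCTGCCACATACGACGTGGAGGGGTTTTCTGTGGCGATTGGAGGAGAAAAGAGGACTTTTAAGGCACAAGGAGCGCGT, then reverse).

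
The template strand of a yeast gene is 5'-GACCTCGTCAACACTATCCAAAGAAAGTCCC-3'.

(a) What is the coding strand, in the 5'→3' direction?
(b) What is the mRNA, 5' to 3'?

(a) The coding strand is the reverse complement of the template: complement CTGGAGCAGTTGTGATAGGTTTCTTTCAGGG, then reverse.
(b) mRNA has the coding-strand sequence with T→U.

(a) 5'-GGGACTTTCTTTGGATAGTGTTGACGAGGTC-3'
(b) 5'-GGGACUUUCUUUGGAUAGUGUUGACGAGGUC-3'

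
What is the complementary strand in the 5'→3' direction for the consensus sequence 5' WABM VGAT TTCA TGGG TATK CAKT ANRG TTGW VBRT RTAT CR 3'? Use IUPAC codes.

Standard pairs A↔T, G↔C; ambiguity codes pair R↔Y, M↔K, W↔W, B↔V, N↔N. Complement (WTVKBCTAAAGTACCCATAMGTMATNYCAACWBVYAYATAGY), then reverse for 5'→3'.

5′-YGATAYAYVBWCAACYNTAMTGMATACCCATGAAATCBKVTW-3′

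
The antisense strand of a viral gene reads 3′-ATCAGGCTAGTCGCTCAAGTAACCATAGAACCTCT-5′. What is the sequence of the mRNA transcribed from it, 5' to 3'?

Reading the template 3'→5' as shown, RNA polymerase pairs each base (A→U, T→A, G↔C) to build mRNA 5'→3' directly.

5'-UAGUCCGAUCAGCGAGUUCAUUGGUAUCUUGGAGA-3'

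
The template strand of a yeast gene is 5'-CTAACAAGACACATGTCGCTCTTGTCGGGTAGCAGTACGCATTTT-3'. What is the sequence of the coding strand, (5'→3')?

The coding strand is complementary and antiparallel to the template: take the complement (A↔T, G↔C) and reverse.

5′-AAAATGCGTACTGCTACCCGACAAGAGCGACATGTGTCTTGTTAG-3′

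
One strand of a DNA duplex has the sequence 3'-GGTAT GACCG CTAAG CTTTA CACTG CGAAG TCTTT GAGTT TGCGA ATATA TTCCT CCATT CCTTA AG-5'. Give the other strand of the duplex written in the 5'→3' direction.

5′-CCATACTGGCGATTCGAAATGTGACGCTTCAGAAACTCAAACGCTTATATAAGGAGGTAAGGAATTC-3′

The strand is given 3'→5', so its complement runs 5'→3' in the same left-to-right order: pair each base A↔T, G↔C.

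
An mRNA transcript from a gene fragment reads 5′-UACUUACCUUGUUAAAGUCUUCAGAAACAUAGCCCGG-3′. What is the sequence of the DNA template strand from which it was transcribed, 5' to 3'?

5'-CCGGGCTATGTTTCTGAAGACTTTAACAAGGTAAGTA-3'

Replace U with T to get the coding DNA strand: TACTTACCTTGTTAAAGTCTTCAGAAACATAGCCCGG. The template strand is its reverse complement (complement ATGAATGGAACAATTTCAGAAGTCTTTGTATCGGGCC, then reverse).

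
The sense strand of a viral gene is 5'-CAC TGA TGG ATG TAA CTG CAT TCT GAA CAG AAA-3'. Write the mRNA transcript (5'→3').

mRNA has the coding-strand sequence with U in place of T.

5'-CACUGAUGGAUGUAACUGCAUUCUGAACAGAAA-3'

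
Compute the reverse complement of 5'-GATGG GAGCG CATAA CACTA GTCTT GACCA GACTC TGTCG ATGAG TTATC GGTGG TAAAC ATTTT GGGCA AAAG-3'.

5'-CTTTTGCCCAAAATGTTTACCACCGATAACTCATCGACAGAGTCTGGTCAAGACTAGTGTTATGCGCTCCCATC-3'

Complement each base (A↔T, G↔C): CTACCCTCGCGTATTGTGATCAGAACTGGTCTGAGACAGCTACTCAATAGCCACCATTTGTAAAACCCGTTTTC. Then reverse.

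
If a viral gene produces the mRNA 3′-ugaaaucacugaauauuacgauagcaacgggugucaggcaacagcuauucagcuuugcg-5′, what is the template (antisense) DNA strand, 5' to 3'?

Written 5'→3' the mRNA is GCGUUUCGACUUAUCGACAACGGACUGUGGGCAACGAUAGCAUUAUAAGUCACUAAAGU, so the coding DNA strand is GCGTTTCGACTTATCGACAACGGACTGTGGGCAACGATAGCATTATAAGTCACTAAAGT. The template is its reverse complement.

5'-ACTTTAGTGACTTATAATGCTATCGTTGCCCACAGTCCGTTGTCGATAAGTCGAAACGC-3'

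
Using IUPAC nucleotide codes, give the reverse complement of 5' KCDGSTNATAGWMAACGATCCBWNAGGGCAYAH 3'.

5'-DTRTGCCCTNWVGGATCGTTKWCTATNASCHGM-3'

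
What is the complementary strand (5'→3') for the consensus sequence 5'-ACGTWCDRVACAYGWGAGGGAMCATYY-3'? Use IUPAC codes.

Standard pairs A↔T, G↔C; ambiguity codes pair R↔Y, M↔K, W↔W, D↔H, V↔B. Complement (TGCAWGHYBTGTRCWCTCCCTKGTARR), then reverse for 5'→3'.

5'-RRATGKTCCCTCWCRTGTBYHGWACGT-3'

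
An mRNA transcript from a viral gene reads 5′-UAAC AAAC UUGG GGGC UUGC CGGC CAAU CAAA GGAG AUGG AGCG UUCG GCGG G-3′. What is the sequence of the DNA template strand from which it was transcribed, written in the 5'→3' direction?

Replace U with T to get the coding DNA strand: TAACAAACTTGGGGGCTTGCCGGCCAATCAAAGGAGATGGAGCGTTCGGCGGG. The template strand is its reverse complement (complement ATTGTTTGAACCCCCGAACGGCCGGTTAGTTTCCTCTACCTCGCAAGCCGCCC, then reverse).

5'-CCCGCCGAACGCTCCATCTCCTTTGATTGGCCGGCAAGCCCCCAAGTTTGTTA-3'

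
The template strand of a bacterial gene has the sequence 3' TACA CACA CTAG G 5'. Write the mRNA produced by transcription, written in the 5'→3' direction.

5'-AUGUGUGUGAUCC-3'

Reading the template 3'→5' as shown, RNA polymerase pairs each base (A→U, T→A, G↔C) to build mRNA 5'→3' directly.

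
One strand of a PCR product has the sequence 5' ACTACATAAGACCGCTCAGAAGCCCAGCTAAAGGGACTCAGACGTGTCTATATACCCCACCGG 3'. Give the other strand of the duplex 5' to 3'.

5′-CCGGTGGGGTATATAGACACGTCTGAGTCCCTTTAGCTGGGCTTCTGAGCGGTCTTATGTAGT-3′

The complement of ACTACATAAGACCGCTCAGAAGCCCAGCTAAAGGGACTCAGACGTGTCTATATACCCCACCGG is TGATGTATTCTGGCGAGTCTTCGGGTCGATTTCCCTGAGTCTGCACAGATATATGGGGTGGCC (A↔T, G↔C). DNA strands are antiparallel, so the complementary strand runs 3'→5'; reversing gives the 5'→3' form.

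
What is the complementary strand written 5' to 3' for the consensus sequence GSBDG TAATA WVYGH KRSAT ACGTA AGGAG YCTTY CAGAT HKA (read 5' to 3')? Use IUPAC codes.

Standard pairs A↔T, G↔C; ambiguity codes pair R↔Y, K↔M, W↔W, S↔S, B↔V, D↔H. Complement (CSVHCATTATWBRCDMYSTATGCATTCCTCRGAARGTCTADMT), then reverse for 5'→3'.

5'-TMDATCTGRAAGRCTCCTTACGTATSYMDCRBWTATTACHVSC-3'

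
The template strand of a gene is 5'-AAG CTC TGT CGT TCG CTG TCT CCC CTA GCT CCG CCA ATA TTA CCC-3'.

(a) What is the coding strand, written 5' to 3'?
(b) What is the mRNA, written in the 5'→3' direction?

(a) 5′-GGGTAATATTGGCGGAGCTAGGGGAGACAGCGAACGACAGAGCTT-3′
(b) 5'-GGGUAAUAUUGGCGGAGCUAGGGGAGACAGCGAACGACAGAGCUU-3'

(a) The coding strand is the reverse complement of the template: complement TTCGAGACAGCAAGCGACAGAGGGGATCGAGGCGGTTATAATGGG, then reverse.
(b) mRNA has the coding-strand sequence with T→U.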